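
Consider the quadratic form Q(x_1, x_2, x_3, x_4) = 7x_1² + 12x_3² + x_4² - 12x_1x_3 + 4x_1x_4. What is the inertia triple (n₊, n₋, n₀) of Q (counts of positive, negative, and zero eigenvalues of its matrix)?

(2, 0, 2)

The symmetric matrix is A = [[7, 0, -6, 2], [0, 0, 0, 0], [-6, 0, 12, 0], [2, 0, 0, 1]].
Symmetric row and column elimination reduces A to a congruent diagonal form with pivots 7, 0, 48/7, 0.
That gives 2 positive, 2 zero pivots.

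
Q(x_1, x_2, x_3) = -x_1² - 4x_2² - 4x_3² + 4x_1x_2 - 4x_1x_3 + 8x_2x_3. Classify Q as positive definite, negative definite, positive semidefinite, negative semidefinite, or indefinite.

Write A = [[-1, 2, -2], [2, -4, 4], [-2, 4, -4]].
Symmetric row and column elimination reduces A to a congruent diagonal form with pivots -1, 0, 0.
Counting signs: 1 negative, 2 zero.
Hence Q is negative semidefinite.

negative semidefinite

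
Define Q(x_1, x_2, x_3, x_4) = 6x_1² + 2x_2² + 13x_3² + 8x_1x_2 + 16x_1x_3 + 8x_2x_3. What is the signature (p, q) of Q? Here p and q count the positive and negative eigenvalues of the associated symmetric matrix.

The symmetric matrix is A = [[6, 4, 8, 0], [4, 2, 4, 0], [8, 4, 13, 0], [0, 0, 0, 0]].
Row-reducing A symmetrically gives the diagonal entries 6, -2/3, 5, 0.
So there are 2 positive, 1 negative, 1 zero pivots.

(2, 1)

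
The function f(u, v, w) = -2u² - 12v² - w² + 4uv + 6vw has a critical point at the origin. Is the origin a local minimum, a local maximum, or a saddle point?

local maximum

The Hessian at the origin is H = [[-4, 4, 0], [4, -24, 6], [0, 6, -2]].
Symmetric row and column elimination reduces H to a congruent diagonal form with pivots -4, -20, -1/5.
That gives 3 negative pivots.
H is negative definite, so the origin is a strict local maximum.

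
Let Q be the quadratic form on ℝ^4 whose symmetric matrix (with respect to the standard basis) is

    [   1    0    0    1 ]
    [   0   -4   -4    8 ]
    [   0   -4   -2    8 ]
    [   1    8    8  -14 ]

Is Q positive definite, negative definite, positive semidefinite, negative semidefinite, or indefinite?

indefinite

Applying the same elementary operations to the rows and columns of A produces a congruent diagonal matrix with entries 1, -4, 2, 1.
So there are 3 positive, 1 negative pivots.
Hence Q is indefinite.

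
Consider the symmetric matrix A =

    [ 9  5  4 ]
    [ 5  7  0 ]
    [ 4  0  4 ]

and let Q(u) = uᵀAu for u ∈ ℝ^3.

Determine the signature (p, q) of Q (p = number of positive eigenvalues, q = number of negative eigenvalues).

An LDLᵀ factorisation of A has diagonal entries 9, 38/9, 20/19.
So there are 3 positive pivots.

(3, 0)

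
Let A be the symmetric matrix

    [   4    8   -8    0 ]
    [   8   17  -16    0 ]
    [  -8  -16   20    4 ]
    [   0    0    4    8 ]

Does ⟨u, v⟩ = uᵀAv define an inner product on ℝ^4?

yes

Congruent diagonalization of A (simultaneous row and column reduction) yields pivots 4, 1, 4, 4.
Counting signs: 4 positive.
Hence Q is positive definite.
⟨·,·⟩ is an inner product exactly when A is positive definite.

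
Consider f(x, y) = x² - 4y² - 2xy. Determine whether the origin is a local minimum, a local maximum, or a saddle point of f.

saddle point

The Hessian at the origin is H = [[2, -2], [-2, -8]].
det H = 2·-8 − (-2)² = -20 < 0, so H is indefinite.
Therefore the origin is a saddle point.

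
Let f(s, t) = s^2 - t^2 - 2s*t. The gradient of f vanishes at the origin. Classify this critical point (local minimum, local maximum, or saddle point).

The Hessian at the origin is H = [[2, -2], [-2, -2]].
det H = 2·-2 − (-2)² = -8 < 0, so H is indefinite.
Therefore the origin is a saddle point.

saddle point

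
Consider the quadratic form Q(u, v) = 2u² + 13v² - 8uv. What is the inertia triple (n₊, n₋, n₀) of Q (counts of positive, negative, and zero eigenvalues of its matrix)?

(2, 0, 0)

The associated matrix is A = [[2, -4], [-4, 13]].
Symmetric row and column elimination reduces A to a congruent diagonal form with pivots 2, 5.
Counting signs: 2 positive.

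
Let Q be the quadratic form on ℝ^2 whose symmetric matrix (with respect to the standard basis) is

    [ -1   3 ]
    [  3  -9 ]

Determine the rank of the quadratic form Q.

Applying the same elementary operations to the rows and columns of A produces a congruent diagonal matrix with entries -1, 0.
That gives 1 negative, 1 zero pivots.
The rank is the number of nonzero pivots: 1.

1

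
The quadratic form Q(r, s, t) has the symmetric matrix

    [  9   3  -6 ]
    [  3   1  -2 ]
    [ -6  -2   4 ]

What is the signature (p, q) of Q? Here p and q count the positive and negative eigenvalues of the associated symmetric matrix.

Congruent diagonalization of A (simultaneous row and column reduction) yields pivots 9, 0, 0.
That gives 1 positive, 2 zero pivots.

(1, 0)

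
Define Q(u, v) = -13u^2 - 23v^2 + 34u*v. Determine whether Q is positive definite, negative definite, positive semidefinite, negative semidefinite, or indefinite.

The symmetric matrix of Q is [[-13, 17], [17, -23]].
For the 2×2 matrix [[-13, 17], [17, -23]]: det = -13·-23 − (17)² = 10, trace = -36.
det > 0 so both eigenvalues share the sign of the trace; trace = -36 < 0 ⇒ both negative.

negative definite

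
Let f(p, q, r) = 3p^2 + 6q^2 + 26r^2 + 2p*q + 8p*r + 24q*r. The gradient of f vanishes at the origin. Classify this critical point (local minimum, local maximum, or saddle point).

The Hessian at the origin is H = [[6, 2, 8], [2, 12, 24], [8, 24, 52]].
Applying the same elementary operations to the rows and columns of H produces a congruent diagonal matrix with entries 6, 34/3, 20/17.
That gives 3 positive pivots.
H is positive definite, so the origin is a strict local minimum.

local minimum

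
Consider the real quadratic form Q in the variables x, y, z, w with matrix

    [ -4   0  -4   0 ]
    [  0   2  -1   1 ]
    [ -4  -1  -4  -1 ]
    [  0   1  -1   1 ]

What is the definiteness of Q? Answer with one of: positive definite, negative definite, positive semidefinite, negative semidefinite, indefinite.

indefinite

Row-reducing A symmetrically gives the diagonal entries -4, 2, -1/2, 1.
That gives 2 positive, 2 negative pivots.
Hence Q is indefinite.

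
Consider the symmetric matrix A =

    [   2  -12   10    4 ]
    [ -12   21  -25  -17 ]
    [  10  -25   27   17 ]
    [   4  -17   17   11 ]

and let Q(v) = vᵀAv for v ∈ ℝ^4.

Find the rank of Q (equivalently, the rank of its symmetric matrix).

An LDLᵀ factorisation of A has diagonal entries 2, -51, 52/51, 10/13.
Counting signs: 3 positive, 1 negative.
The rank is the number of nonzero pivots: 4.

4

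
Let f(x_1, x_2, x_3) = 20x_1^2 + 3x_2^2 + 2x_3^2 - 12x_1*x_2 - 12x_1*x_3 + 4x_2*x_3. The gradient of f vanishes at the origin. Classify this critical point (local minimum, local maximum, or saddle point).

local minimum

The Hessian at the origin is H = [[40, -12, -12], [-12, 6, 4], [-12, 4, 4]].
An LDLᵀ factorisation of H has diagonal entries 40, 12/5, 1/3.
So there are 3 positive pivots.
H is positive definite, so the origin is a strict local minimum.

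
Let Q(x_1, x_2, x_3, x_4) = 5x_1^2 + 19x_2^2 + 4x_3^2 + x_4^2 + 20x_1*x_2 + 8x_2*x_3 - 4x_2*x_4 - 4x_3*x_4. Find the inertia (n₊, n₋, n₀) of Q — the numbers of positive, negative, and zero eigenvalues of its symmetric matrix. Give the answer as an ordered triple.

Write A = [[5, 10, 0, 0], [10, 19, 4, -2], [0, 4, 4, -2], [0, -2, -2, 1]].
Applying the same elementary operations to the rows and columns of A produces a congruent diagonal matrix with entries 5, -1, 20, 0.
So there are 2 positive, 1 negative, 1 zero pivots.

(2, 1, 1)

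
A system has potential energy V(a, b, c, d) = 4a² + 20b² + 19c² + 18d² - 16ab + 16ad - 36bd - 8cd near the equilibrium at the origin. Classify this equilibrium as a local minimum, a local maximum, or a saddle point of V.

The Hessian at the origin is H = [[8, -16, 0, 16], [-16, 40, 0, -36], [0, 0, 38, -8], [16, -36, -8, 36]].
Applying the same elementary operations to the rows and columns of H produces a congruent diagonal matrix with entries 8, 8, 38, 6/19.
So there are 4 positive pivots.
H is positive definite, so the origin is a strict local minimum.

local minimum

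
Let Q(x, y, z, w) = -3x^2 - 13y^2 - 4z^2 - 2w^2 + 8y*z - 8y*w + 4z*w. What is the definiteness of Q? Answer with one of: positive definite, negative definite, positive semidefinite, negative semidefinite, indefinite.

negative definite

The symmetric matrix of Q is A = [[-3, 0, 0, 0], [0, -13, 4, -4], [0, 4, -4, 2], [0, -4, 2, -2]].
Leading principal minors: Δ_1 = -3, Δ_2 = 39, Δ_3 = -108, Δ_4 = 60.
The signs alternate starting with Δ_1 < 0, so by Sylvester's criterion Q is negative definite.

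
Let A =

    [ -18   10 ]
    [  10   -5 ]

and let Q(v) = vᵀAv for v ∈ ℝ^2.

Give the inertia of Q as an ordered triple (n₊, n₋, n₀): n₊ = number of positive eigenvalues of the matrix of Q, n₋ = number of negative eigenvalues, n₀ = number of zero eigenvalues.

(1, 1, 0)

Symmetric row and column elimination reduces A to a congruent diagonal form with pivots -18, 5/9.
That gives 1 positive, 1 negative pivots.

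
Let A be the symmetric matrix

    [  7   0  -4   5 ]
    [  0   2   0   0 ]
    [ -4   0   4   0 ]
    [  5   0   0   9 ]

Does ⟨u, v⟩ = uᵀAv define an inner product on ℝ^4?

Row-reducing A symmetrically gives the diagonal entries 7, 2, 12/7, 2/3.
That gives 4 positive pivots.
Hence Q is positive definite.
⟨·,·⟩ is an inner product exactly when A is positive definite.

yes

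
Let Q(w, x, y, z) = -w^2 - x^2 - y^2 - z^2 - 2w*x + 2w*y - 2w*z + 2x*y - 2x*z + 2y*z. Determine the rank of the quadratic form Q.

The associated matrix is A = [[-1, -1, 1, -1], [-1, -1, 1, -1], [1, 1, -1, 1], [-1, -1, 1, -1]].
Row-reducing A symmetrically gives the diagonal entries -1, 0, 0, 0.
So there are 1 negative, 3 zero pivots.
The rank is the number of nonzero pivots: 1.

1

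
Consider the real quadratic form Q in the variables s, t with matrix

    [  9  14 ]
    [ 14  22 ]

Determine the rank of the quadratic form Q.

2

Row-reducing A symmetrically gives the diagonal entries 9, 2/9.
So there are 2 positive pivots.
The rank is the number of nonzero pivots: 2.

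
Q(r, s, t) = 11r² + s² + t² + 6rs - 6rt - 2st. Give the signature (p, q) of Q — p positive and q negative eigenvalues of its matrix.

(2, 0)

Write A = [[11, 3, -3], [3, 1, -1], [-3, -1, 1]].
Congruent diagonalization of A (simultaneous row and column reduction) yields pivots 11, 2/11, 0.
Counting signs: 2 positive, 1 zero.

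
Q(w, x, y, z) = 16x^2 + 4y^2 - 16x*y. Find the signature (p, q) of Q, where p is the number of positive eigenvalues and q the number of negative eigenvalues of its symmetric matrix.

The symmetric matrix is A = [[0, 0, 0, 0], [0, 16, -8, 0], [0, -8, 4, 0], [0, 0, 0, 0]].
Applying the same elementary operations to the rows and columns of A produces a congruent diagonal matrix with entries 0, 16, 0, 0.
So there are 1 positive, 3 zero pivots.

(1, 0)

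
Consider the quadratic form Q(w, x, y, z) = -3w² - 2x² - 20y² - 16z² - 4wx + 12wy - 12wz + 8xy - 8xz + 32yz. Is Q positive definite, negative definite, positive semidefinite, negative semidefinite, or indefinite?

The associated matrix is A = [[-3, -2, 6, -6], [-2, -2, 4, -4], [6, 4, -20, 16], [-6, -4, 16, -16]].
An LDLᵀ factorisation of A has diagonal entries -3, -2/3, -8, -2.
That gives 4 negative pivots.
Hence Q is negative definite.

negative definite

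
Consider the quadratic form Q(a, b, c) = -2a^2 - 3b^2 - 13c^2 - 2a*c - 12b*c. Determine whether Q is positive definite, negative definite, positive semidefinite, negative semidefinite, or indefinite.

negative definite

The symmetric matrix of Q is A = [[-2, 0, -1], [0, -3, -6], [-1, -6, -13]].
Leading principal minors: Δ_1 = -2, Δ_2 = 6, Δ_3 = -3.
The signs alternate starting with Δ_1 < 0, so by Sylvester's criterion Q is negative definite.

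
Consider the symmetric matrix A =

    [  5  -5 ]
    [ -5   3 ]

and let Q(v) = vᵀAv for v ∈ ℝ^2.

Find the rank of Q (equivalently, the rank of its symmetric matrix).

2

Congruent diagonalization of A (simultaneous row and column reduction) yields pivots 5, -2.
Counting signs: 1 positive, 1 negative.
The rank is the number of nonzero pivots: 2.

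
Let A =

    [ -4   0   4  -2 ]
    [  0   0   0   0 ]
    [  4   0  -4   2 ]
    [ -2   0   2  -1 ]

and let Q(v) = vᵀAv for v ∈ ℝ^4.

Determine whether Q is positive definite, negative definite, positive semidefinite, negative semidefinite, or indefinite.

Congruent diagonalization of A (simultaneous row and column reduction) yields pivots -4, 0, 0, 0.
That gives 1 negative, 3 zero pivots.
Hence Q is negative semidefinite.

negative semidefinite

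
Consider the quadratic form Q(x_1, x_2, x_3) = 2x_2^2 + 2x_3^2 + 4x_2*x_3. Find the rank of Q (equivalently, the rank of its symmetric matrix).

1

The symmetric matrix is A = [[0, 0, 0], [0, 2, 2], [0, 2, 2]].
Symmetric row and column elimination reduces A to a congruent diagonal form with pivots 0, 2, 0.
So there are 1 positive, 2 zero pivots.
The rank is the number of nonzero pivots: 1.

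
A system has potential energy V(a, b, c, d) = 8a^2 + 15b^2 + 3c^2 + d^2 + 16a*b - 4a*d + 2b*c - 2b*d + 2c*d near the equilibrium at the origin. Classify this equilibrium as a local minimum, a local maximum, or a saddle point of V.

The Hessian at the origin is H = [[16, 16, 0, -4], [16, 30, 2, -2], [0, 2, 6, 2], [-4, -2, 2, 2]].
Congruent diagonalization of H (simultaneous row and column reduction) yields pivots 16, 14, 40/7, 1/5.
Counting signs: 4 positive.
H is positive definite, so the origin is a strict local minimum.

local minimum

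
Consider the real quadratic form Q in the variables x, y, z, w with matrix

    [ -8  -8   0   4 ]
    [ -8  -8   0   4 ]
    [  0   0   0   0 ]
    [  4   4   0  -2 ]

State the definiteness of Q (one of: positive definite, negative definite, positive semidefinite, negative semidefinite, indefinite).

Applying the same elementary operations to the rows and columns of A produces a congruent diagonal matrix with entries -8, 0, 0, 0.
That gives 1 negative, 3 zero pivots.
Hence Q is negative semidefinite.

negative semidefinite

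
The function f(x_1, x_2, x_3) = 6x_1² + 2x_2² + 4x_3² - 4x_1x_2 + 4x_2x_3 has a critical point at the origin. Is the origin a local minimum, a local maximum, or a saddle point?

local minimum

The Hessian at the origin is H = [[12, -4, 0], [-4, 4, 4], [0, 4, 8]].
Applying the same elementary operations to the rows and columns of H produces a congruent diagonal matrix with entries 12, 8/3, 2.
Counting signs: 3 positive.
H is positive definite, so the origin is a strict local minimum.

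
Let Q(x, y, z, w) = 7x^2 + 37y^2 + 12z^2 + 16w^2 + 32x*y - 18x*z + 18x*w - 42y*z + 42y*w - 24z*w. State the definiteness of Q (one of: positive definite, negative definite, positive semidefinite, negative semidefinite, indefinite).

The associated matrix is A = [[7, 16, -9, 9], [16, 37, -21, 21], [-9, -21, 12, -12], [9, 21, -12, 16]].
Symmetric row and column elimination reduces A to a congruent diagonal form with pivots 7, 3/7, 0, 4.
Counting signs: 3 positive, 1 zero.
Hence Q is positive semidefinite.

positive semidefinite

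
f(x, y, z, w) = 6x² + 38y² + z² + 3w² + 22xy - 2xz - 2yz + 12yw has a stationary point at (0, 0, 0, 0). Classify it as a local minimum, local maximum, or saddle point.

local minimum

The Hessian at the origin is H = [[12, 22, -2, 0], [22, 76, -2, 12], [-2, -2, 2, 0], [0, 12, 0, 6]].
An LDLᵀ factorisation of H has diagonal entries 12, 107/3, 170/107, 30/17.
That gives 4 positive pivots.
H is positive definite, so the origin is a strict local minimum.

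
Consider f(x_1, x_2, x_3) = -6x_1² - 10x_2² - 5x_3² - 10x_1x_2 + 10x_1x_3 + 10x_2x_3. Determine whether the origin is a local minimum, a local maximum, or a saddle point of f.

local maximum

The Hessian at the origin is H = [[-12, -10, 10], [-10, -20, 10], [10, 10, -10]].
Applying the same elementary operations to the rows and columns of H produces a congruent diagonal matrix with entries -12, -35/3, -10/7.
Counting signs: 3 negative.
H is negative definite, so the origin is a strict local maximum.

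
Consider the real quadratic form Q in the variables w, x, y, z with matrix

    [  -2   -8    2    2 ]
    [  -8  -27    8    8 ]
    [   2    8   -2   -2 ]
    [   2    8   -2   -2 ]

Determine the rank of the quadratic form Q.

Congruent diagonalization of A (simultaneous row and column reduction) yields pivots -2, 5, 0, 0.
Counting signs: 1 positive, 1 negative, 2 zero.
The rank is the number of nonzero pivots: 2.

2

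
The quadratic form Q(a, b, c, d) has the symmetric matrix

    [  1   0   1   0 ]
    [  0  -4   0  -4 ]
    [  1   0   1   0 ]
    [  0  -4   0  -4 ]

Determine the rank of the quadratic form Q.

2

Symmetric row and column elimination reduces A to a congruent diagonal form with pivots 1, -4, 0, 0.
Counting signs: 1 positive, 1 negative, 2 zero.
The rank is the number of nonzero pivots: 2.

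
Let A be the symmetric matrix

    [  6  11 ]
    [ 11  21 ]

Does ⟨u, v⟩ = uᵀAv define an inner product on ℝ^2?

For the 2×2 matrix [[6, 11], [11, 21]]: det = 6·21 − (11)² = 5, trace = 27.
det > 0 so both eigenvalues share the sign of the trace; trace = 27 > 0 ⇒ both positive.
⟨·,·⟩ is an inner product exactly when A is positive definite.

yes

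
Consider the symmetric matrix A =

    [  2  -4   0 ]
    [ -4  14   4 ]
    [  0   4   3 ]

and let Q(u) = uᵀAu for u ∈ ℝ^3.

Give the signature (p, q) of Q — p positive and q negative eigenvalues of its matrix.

(3, 0)

Congruent diagonalization of A (simultaneous row and column reduction) yields pivots 2, 6, 1/3.
That gives 3 positive pivots.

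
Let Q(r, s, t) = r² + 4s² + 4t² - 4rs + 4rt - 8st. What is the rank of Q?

The associated matrix is A = [[1, -2, 2], [-2, 4, -4], [2, -4, 4]].
Symmetric row and column elimination reduces A to a congruent diagonal form with pivots 1, 0, 0.
That gives 1 positive, 2 zero pivots.
The rank is the number of nonzero pivots: 1.

1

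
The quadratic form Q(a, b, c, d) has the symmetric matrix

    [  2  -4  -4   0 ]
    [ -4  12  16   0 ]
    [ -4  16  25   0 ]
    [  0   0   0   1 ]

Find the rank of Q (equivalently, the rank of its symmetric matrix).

4

Applying the same elementary operations to the rows and columns of A produces a congruent diagonal matrix with entries 2, 4, 1, 1.
So there are 4 positive pivots.
The rank is the number of nonzero pivots: 4.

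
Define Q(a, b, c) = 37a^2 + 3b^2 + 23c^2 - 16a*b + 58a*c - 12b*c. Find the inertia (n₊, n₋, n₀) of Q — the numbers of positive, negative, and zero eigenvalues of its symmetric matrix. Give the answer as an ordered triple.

Write A = [[37, -8, 29], [-8, 3, -6], [29, -6, 23]].
An LDLᵀ factorisation of A has diagonal entries 37, 47/37, 10/47.
So there are 3 positive pivots.

(3, 0, 0)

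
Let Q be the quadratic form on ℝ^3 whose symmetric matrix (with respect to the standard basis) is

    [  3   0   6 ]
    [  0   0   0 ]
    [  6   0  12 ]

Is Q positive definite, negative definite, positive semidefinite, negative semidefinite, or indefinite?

Row-reducing A symmetrically gives the diagonal entries 3, 0, 0.
That gives 1 positive, 2 zero pivots.
Hence Q is positive semidefinite.

positive semidefinite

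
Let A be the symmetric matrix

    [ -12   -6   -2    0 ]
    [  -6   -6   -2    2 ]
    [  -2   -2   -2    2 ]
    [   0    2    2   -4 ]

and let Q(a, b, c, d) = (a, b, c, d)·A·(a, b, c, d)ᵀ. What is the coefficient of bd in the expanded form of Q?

The coefficient of bd is A[2,4] + A[4,2] = 2·2 = 4.

4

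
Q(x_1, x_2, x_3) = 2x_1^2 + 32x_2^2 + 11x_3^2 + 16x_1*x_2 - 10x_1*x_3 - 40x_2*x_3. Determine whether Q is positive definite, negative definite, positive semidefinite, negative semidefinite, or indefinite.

The associated matrix is A = [[2, 8, -5], [8, 32, -20], [-5, -20, 11]].
Applying the same elementary operations to the rows and columns of A produces a congruent diagonal matrix with entries 2, 0, -3/2.
That gives 1 positive, 1 negative, 1 zero pivots.
Hence Q is indefinite.

indefinite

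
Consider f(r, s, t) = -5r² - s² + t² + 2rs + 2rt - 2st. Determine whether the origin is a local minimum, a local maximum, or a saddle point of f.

The Hessian at the origin is H = [[-10, 2, 2], [2, -2, -2], [2, -2, 2]].
Congruent diagonalization of H (simultaneous row and column reduction) yields pivots -10, -8/5, 4.
So there are 1 positive, 2 negative pivots.
H is indefinite, so the origin is a saddle point.

saddle point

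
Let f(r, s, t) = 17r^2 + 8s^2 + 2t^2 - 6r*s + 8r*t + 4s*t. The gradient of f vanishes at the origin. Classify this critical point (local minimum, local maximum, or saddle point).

local minimum

The Hessian at the origin is H = [[34, -6, 8], [-6, 16, 4], [8, 4, 4]].
Row-reducing H symmetrically gives the diagonal entries 34, 254/17, 20/127.
So there are 3 positive pivots.
H is positive definite, so the origin is a strict local minimum.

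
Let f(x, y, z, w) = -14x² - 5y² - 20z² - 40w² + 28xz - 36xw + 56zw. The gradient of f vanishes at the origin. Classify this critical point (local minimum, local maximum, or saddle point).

The Hessian at the origin is H = [[-28, 0, 28, -36], [0, -10, 0, 0], [28, 0, -40, 56], [-36, 0, 56, -80]].
Symmetric row and column elimination reduces H to a congruent diagonal form with pivots -28, -10, -12, -8/21.
That gives 4 negative pivots.
H is negative definite, so the origin is a strict local maximum.

local maximum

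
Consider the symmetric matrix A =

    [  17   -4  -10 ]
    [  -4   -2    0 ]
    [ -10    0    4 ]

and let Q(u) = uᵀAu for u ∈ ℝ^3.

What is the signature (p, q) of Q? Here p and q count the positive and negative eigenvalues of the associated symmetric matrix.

Congruent diagonalization of A (simultaneous row and column reduction) yields pivots 17, -50/17, 0.
That gives 1 positive, 1 negative, 1 zero pivots.

(1, 1)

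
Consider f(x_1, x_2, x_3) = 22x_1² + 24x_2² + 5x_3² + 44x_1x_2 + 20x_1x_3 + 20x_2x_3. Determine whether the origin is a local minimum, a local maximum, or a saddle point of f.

local minimum

The Hessian at the origin is H = [[44, 44, 20], [44, 48, 20], [20, 20, 10]].
Row-reducing H symmetrically gives the diagonal entries 44, 4, 10/11.
That gives 3 positive pivots.
H is positive definite, so the origin is a strict local minimum.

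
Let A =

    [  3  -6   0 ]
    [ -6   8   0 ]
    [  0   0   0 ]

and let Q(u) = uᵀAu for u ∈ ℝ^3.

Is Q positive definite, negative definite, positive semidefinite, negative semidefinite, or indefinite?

indefinite

Row-reducing A symmetrically gives the diagonal entries 3, -4, 0.
So there are 1 positive, 1 negative, 1 zero pivots.
Hence Q is indefinite.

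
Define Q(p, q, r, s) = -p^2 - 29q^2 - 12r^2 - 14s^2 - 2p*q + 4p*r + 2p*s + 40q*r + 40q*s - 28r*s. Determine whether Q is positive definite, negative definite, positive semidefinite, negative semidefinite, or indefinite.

The associated matrix is A = [[-1, -1, 2, 1], [-1, -29, 20, 20], [2, 20, -12, -14], [1, 20, -14, -14]].
Symmetric row and column elimination reduces A to a congruent diagonal form with pivots -1, -28, 25/7, -3/25.
That gives 1 positive, 3 negative pivots.
Hence Q is indefinite.

indefinite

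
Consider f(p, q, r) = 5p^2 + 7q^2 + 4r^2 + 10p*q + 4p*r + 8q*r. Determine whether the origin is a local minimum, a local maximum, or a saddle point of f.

The Hessian at the origin is H = [[10, 10, 4], [10, 14, 8], [4, 8, 8]].
An LDLᵀ factorisation of H has diagonal entries 10, 4, 12/5.
So there are 3 positive pivots.
H is positive definite, so the origin is a strict local minimum.

local minimum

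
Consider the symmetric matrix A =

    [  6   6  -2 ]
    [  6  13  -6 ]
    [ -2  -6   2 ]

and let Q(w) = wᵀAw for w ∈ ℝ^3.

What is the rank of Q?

Applying the same elementary operations to the rows and columns of A produces a congruent diagonal matrix with entries 6, 7, -20/21.
That gives 2 positive, 1 negative pivots.
The rank is the number of nonzero pivots: 3.

3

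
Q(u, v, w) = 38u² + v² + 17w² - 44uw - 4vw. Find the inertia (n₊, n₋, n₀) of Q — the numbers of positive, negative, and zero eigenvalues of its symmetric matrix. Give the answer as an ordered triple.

(3, 0, 0)

The associated matrix is A = [[38, 0, -22], [0, 1, -2], [-22, -2, 17]].
An LDLᵀ factorisation of A has diagonal entries 38, 1, 5/19.
Counting signs: 3 positive.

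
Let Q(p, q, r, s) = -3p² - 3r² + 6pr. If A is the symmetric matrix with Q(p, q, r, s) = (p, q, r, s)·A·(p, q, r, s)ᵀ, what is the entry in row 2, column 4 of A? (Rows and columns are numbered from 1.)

0

The coefficient of q·s in Q is 0. For a symmetric A this equals A[2,4] + A[4,2] = 2·A[2,4].
So A[2,4] = 0/2 = 0.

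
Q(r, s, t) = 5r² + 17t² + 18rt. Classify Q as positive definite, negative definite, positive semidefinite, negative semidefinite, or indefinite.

The symmetric matrix is A = [[5, 0, 9], [0, 0, 0], [9, 0, 17]].
Symmetric row and column elimination reduces A to a congruent diagonal form with pivots 5, 0, 4/5.
Counting signs: 2 positive, 1 zero.
Hence Q is positive semidefinite.

positive semidefinite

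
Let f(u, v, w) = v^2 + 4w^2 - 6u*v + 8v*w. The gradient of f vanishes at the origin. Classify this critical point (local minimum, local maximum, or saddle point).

saddle point

The Hessian at the origin is H = [[0, -6, 0], [-6, 2, 8], [0, 8, 8]].
H is indefinite, so the origin is a saddle point.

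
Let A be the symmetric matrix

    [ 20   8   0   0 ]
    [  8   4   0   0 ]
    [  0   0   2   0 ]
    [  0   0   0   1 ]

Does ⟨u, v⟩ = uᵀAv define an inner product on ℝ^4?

Congruent diagonalization of A (simultaneous row and column reduction) yields pivots 20, 4/5, 2, 1.
Counting signs: 4 positive.
Hence Q is positive definite.
⟨·,·⟩ is an inner product exactly when A is positive definite.

yes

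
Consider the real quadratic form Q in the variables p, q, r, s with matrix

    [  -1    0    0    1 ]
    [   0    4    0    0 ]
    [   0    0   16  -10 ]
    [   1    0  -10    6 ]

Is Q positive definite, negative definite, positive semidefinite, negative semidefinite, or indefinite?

An LDLᵀ factorisation of A has diagonal entries -1, 4, 16, 3/4.
So there are 3 positive, 1 negative pivots.
Hence Q is indefinite.

indefinite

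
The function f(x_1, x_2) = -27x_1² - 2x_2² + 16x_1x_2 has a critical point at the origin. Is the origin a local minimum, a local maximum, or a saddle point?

The Hessian at the origin is H = [[-54, 16], [16, -4]].
det H = -54·-4 − (16)² = -40 < 0, so H is indefinite.
Therefore the origin is a saddle point.

saddle point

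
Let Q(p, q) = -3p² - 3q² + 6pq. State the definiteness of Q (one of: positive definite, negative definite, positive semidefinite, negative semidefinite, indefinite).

The associated matrix is A = [[-3, 3], [3, -3]].
Congruent diagonalization of A (simultaneous row and column reduction) yields pivots -3, 0.
That gives 1 negative, 1 zero pivots.
Hence Q is negative semidefinite.

negative semidefinite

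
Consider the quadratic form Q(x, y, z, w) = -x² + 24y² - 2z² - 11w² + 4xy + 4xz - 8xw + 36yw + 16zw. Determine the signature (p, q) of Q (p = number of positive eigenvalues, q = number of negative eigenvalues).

Write A = [[-1, 2, 2, -4], [2, 24, 0, 18], [2, 0, -2, 8], [-4, 18, 8, -11]].
Congruent diagonalization of A (simultaneous row and column reduction) yields pivots -1, 28, 10/7, 0.
So there are 2 positive, 1 negative, 1 zero pivots.

(2, 1)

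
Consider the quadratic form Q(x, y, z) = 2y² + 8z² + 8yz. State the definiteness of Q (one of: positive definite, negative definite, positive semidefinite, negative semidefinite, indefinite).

positive semidefinite

Write A = [[0, 0, 0], [0, 2, 4], [0, 4, 8]].
Symmetric row and column elimination reduces A to a congruent diagonal form with pivots 0, 2, 0.
Counting signs: 1 positive, 2 zero.
Hence Q is positive semidefinite.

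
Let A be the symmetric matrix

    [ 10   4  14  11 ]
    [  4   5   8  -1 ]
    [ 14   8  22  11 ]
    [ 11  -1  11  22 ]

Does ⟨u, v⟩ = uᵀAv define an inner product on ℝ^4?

Leading principal minors: Δ_1 = 10, Δ_2 = 34, Δ_3 = 24, Δ_4 = 20.
All leading principal minors are positive, so by Sylvester's criterion Q is positive definite.
⟨·,·⟩ is an inner product exactly when A is positive definite.

yes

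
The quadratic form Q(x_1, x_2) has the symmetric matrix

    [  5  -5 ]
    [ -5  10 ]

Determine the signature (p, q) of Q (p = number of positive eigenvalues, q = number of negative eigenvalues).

(2, 0)

Symmetric row and column elimination reduces A to a congruent diagonal form with pivots 5, 5.
That gives 2 positive pivots.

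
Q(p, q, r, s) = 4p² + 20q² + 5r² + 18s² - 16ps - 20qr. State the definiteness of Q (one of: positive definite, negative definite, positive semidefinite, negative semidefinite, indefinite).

positive semidefinite

The associated matrix is A = [[4, 0, 0, -8], [0, 20, -10, 0], [0, -10, 5, 0], [-8, 0, 0, 18]].
Applying the same elementary operations to the rows and columns of A produces a congruent diagonal matrix with entries 4, 20, 0, 2.
That gives 3 positive, 1 zero pivots.
Hence Q is positive semidefinite.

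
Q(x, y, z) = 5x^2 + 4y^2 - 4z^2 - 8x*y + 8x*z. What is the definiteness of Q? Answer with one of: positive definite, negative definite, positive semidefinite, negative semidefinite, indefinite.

indefinite

Write A = [[5, -4, 4], [-4, 4, 0], [4, 0, -4]].
An LDLᵀ factorisation of A has diagonal entries 5, 4/5, -20.
That gives 2 positive, 1 negative pivots.
Hence Q is indefinite.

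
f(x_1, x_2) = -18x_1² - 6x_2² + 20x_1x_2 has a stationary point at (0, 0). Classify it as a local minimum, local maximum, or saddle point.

local maximum

The Hessian at the origin is H = [[-36, 20], [20, -12]].
det H = -36·-12 − (20)² = 32 > 0 and H[1,1] = -36 < 0, so H is negative definite.
Therefore the origin is a local maximum.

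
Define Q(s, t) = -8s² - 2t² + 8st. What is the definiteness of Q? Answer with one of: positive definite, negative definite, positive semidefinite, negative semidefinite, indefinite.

negative semidefinite

The symmetric matrix of Q is [[-8, 4], [4, -2]].
For the 2×2 matrix [[-8, 4], [4, -2]]: det = -8·-2 − (4)² = 0, trace = -10.
det = 0 so one eigenvalue is zero; the form is semidefinite with the sign of the trace.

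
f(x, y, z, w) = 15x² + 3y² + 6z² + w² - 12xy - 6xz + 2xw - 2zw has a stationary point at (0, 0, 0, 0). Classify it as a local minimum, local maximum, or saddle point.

local minimum

The Hessian at the origin is H = [[30, -12, -6, 2], [-12, 6, 0, 0], [-6, 0, 12, -2], [2, 0, -2, 2]].
Symmetric row and column elimination reduces H to a congruent diagonal form with pivots 30, 6/5, 6, 4/3.
So there are 4 positive pivots.
H is positive definite, so the origin is a strict local minimum.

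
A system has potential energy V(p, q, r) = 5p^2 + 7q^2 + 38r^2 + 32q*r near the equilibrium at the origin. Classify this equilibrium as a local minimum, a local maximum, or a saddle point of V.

local minimum

The Hessian at the origin is H = [[10, 0, 0], [0, 14, 32], [0, 32, 76]].
An LDLᵀ factorisation of H has diagonal entries 10, 14, 20/7.
Counting signs: 3 positive.
H is positive definite, so the origin is a strict local minimum.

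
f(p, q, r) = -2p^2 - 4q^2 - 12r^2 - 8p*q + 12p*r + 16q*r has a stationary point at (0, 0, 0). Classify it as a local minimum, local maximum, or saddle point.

saddle point

The Hessian at the origin is H = [[-4, -8, 12], [-8, -8, 16], [12, 16, -24]].
An LDLᵀ factorisation of H has diagonal entries -4, 8, 4.
That gives 2 positive, 1 negative pivots.
H is indefinite, so the origin is a saddle point.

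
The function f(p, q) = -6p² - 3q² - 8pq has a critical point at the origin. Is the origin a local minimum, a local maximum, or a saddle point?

The Hessian at the origin is H = [[-12, -8], [-8, -6]].
det H = -12·-6 − (-8)² = 8 > 0 and H[1,1] = -12 < 0, so H is negative definite.
Therefore the origin is a local maximum.

local maximum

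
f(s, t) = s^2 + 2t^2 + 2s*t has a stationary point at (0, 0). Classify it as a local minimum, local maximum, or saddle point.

The Hessian at the origin is H = [[2, 2], [2, 4]].
det H = 2·4 − (2)² = 4 > 0 and H[1,1] = 2 > 0, so H is positive definite.
Therefore the origin is a local minimum.

local minimum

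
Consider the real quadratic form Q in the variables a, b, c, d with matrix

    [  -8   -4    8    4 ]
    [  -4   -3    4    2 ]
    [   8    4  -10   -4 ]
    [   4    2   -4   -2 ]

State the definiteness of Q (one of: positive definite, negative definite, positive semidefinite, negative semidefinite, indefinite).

negative semidefinite

Applying the same elementary operations to the rows and columns of A produces a congruent diagonal matrix with entries -8, -1, -2, 0.
So there are 3 negative, 1 zero pivots.
Hence Q is negative semidefinite.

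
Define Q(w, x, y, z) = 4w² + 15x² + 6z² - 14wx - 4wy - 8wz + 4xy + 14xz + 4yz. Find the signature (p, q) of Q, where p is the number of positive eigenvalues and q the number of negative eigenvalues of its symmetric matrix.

(3, 1)

The symmetric matrix is A = [[4, -7, -2, -4], [-7, 15, 2, 7], [-2, 2, 0, 2], [-4, 7, 2, 6]].
An LDLᵀ factorisation of A has diagonal entries 4, 11/4, -20/11, 2.
That gives 3 positive, 1 negative pivots.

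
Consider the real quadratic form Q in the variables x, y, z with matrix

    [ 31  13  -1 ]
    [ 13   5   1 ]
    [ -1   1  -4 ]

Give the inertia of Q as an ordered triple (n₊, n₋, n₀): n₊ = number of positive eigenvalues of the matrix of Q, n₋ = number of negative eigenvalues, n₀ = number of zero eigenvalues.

An LDLᵀ factorisation of A has diagonal entries 31, -14/31, 3/7.
Counting signs: 2 positive, 1 negative.

(2, 1, 0)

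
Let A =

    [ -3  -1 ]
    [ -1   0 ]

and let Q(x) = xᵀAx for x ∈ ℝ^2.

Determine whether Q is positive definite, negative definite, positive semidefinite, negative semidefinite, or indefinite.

indefinite

Row-reducing A symmetrically gives the diagonal entries -3, 1/3.
That gives 1 positive, 1 negative pivots.
Hence Q is indefinite.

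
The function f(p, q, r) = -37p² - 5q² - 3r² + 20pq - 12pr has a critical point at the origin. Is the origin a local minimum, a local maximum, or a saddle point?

local maximum

The Hessian at the origin is H = [[-74, 20, -12], [20, -10, 0], [-12, 0, -6]].
Symmetric row and column elimination reduces H to a congruent diagonal form with pivots -74, -170/37, -30/17.
So there are 3 negative pivots.
H is negative definite, so the origin is a strict local maximum.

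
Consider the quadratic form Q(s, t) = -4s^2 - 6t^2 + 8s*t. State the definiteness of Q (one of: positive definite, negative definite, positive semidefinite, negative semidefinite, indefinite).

negative definite

The associated matrix is A = [[-4, 4], [4, -6]].
Symmetric row and column elimination reduces A to a congruent diagonal form with pivots -4, -2.
That gives 2 negative pivots.
Hence Q is negative definite.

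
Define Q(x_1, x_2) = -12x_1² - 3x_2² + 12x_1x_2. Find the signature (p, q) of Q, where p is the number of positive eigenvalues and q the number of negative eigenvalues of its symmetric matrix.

Write A = [[-12, 6], [6, -3]].
Congruent diagonalization of A (simultaneous row and column reduction) yields pivots -12, 0.
Counting signs: 1 negative, 1 zero.

(0, 1)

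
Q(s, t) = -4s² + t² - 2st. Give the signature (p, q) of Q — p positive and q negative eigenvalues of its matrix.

(1, 1)

The associated matrix is A = [[-4, -1], [-1, 1]].
Symmetric row and column elimination reduces A to a congruent diagonal form with pivots -4, 5/4.
So there are 1 positive, 1 negative pivots.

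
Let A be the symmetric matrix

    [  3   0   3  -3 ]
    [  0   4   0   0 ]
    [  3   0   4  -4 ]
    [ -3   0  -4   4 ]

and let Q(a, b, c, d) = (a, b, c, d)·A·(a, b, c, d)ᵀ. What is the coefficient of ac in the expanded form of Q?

6

The coefficient of ac is A[1,3] + A[3,1] = 2·3 = 6.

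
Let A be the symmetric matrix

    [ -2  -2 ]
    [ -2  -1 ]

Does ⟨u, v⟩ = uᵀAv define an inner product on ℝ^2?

For the 2×2 matrix [[-2, -2], [-2, -1]]: det = -2·-1 − (-2)² = -2, trace = -3.
det < 0 so the eigenvalues have opposite signs; the form is indefinite.
⟨·,·⟩ is an inner product exactly when A is positive definite.

no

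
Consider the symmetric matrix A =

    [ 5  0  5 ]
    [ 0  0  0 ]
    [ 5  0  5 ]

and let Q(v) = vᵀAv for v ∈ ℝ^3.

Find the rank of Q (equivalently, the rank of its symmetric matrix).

Applying the same elementary operations to the rows and columns of A produces a congruent diagonal matrix with entries 5, 0, 0.
So there are 1 positive, 2 zero pivots.
The rank is the number of nonzero pivots: 1.

1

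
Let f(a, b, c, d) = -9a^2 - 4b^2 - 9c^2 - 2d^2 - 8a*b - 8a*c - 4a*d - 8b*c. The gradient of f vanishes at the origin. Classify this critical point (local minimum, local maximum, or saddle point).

The Hessian at the origin is H = [[-18, -8, -8, -4], [-8, -8, -8, 0], [-8, -8, -18, 0], [-4, 0, 0, -4]].
Row-reducing H symmetrically gives the diagonal entries -18, -40/9, -10, -12/5.
Counting signs: 4 negative.
H is negative definite, so the origin is a strict local maximum.

local maximum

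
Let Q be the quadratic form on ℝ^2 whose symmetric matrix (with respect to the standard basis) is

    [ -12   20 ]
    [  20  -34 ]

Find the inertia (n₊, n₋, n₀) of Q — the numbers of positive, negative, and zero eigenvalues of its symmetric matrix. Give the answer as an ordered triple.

Symmetric row and column elimination reduces A to a congruent diagonal form with pivots -12, -2/3.
So there are 2 negative pivots.

(0, 2, 0)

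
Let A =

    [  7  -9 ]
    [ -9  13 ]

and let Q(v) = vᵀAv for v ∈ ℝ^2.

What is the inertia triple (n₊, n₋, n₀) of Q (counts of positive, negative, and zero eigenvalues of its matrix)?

(2, 0, 0)

Row-reducing A symmetrically gives the diagonal entries 7, 10/7.
Counting signs: 2 positive.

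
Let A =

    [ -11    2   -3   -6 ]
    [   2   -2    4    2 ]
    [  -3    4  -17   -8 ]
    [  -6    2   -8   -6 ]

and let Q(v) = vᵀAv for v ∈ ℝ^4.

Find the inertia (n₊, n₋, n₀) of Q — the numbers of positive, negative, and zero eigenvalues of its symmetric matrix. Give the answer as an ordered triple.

Symmetric row and column elimination reduces A to a congruent diagonal form with pivots -11, -18/11, -80/9, 0.
So there are 3 negative, 1 zero pivots.

(0, 3, 1)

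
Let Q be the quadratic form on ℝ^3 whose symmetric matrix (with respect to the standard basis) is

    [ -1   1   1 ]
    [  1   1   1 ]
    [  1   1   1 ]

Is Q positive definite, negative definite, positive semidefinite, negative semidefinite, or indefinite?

indefinite

Symmetric row and column elimination reduces A to a congruent diagonal form with pivots -1, 2, 0.
So there are 1 positive, 1 negative, 1 zero pivots.
Hence Q is indefinite.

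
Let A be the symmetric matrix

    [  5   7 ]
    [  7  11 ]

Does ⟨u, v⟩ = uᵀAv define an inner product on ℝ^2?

For the 2×2 matrix [[5, 7], [7, 11]]: det = 5·11 − (7)² = 6, trace = 16.
det > 0 so both eigenvalues share the sign of the trace; trace = 16 > 0 ⇒ both positive.
⟨·,·⟩ is an inner product exactly when A is positive definite.

yes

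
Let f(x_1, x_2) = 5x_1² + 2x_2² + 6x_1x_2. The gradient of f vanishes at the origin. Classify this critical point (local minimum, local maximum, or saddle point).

local minimum

The Hessian at the origin is H = [[10, 6], [6, 4]].
det H = 10·4 − (6)² = 4 > 0 and H[1,1] = 10 > 0, so H is positive definite.
Therefore the origin is a local minimum.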